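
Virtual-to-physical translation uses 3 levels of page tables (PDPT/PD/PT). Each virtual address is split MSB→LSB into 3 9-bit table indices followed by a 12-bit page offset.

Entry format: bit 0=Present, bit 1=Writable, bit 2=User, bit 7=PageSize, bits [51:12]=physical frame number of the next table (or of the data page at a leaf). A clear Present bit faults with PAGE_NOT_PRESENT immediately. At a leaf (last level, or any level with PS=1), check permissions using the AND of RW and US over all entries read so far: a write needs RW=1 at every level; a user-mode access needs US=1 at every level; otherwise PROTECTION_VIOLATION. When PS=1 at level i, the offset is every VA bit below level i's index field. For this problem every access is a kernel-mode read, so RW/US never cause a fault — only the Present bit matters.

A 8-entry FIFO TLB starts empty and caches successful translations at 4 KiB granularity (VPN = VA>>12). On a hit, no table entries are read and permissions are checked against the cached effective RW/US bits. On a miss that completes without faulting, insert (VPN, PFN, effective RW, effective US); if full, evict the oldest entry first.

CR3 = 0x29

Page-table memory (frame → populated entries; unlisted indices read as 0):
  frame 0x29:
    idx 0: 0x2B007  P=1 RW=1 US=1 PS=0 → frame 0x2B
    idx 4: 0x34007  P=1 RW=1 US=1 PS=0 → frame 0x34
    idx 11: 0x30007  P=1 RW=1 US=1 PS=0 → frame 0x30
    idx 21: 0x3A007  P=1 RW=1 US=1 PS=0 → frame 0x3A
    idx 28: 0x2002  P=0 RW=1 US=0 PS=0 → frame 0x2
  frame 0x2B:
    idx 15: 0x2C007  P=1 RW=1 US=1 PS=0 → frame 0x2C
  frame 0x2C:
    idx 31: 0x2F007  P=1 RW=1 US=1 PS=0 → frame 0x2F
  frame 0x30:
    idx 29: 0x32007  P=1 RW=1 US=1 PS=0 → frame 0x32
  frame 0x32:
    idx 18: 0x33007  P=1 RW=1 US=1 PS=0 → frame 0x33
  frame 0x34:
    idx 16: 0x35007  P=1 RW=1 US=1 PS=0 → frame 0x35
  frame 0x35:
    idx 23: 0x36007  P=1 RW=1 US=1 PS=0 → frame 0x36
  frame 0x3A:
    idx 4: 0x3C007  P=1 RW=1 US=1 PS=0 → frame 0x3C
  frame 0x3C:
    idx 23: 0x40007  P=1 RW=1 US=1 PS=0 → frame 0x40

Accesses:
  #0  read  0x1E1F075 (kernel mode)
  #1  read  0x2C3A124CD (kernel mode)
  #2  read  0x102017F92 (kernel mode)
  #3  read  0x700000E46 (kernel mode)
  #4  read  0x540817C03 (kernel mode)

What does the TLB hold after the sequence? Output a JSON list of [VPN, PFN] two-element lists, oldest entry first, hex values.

Trace:
#0 VA=0x1E1F075 (r,kernel):
  L0 @0x29[0] → 0x2B007  P=1,RW=1,US=1,PS=0
  L1 @0x2B[15] → 0x2C007  P=1,RW=1,US=1,PS=0
  L2 @0x2C[31] → 0x2F007  P=1,RW=1,US=1,PS=0
  ✓ 0x2F075  — 3 lookups
#1 VA=0x2C3A124CD (r,kernel):
  L0 @0x29[11] → 0x30007  P=1,RW=1,US=1,PS=0
  L1 @0x30[29] → 0x32007  P=1,RW=1,US=1,PS=0
  L2 @0x32[18] → 0x33007  P=1,RW=1,US=1,PS=0
  ✓ 0x334CD  — 3 lookups
#2 VA=0x102017F92 (r,kernel):
  L0 @0x29[4] → 0x34007  P=1,RW=1,US=1,PS=0
  L1 @0x34[16] → 0x35007  P=1,RW=1,US=1,PS=0
  L2 @0x35[23] → 0x36007  P=1,RW=1,US=1,PS=0
  ✓ 0x36F92  — 3 lookups
#3 VA=0x700000E46 (r,kernel):
  L0 @0x29[28] → 0x2002  P=0,RW=1,US=0,PS=0
  ⇒ fault: PAGE_NOT_PRESENT  — 1 lookups
#4 VA=0x540817C03 (r,kernel):
  L0 @0x29[21] → 0x3A007  P=1,RW=1,US=1,PS=0
  L1 @0x3A[4] → 0x3C007  P=1,RW=1,US=1,PS=0
  L2 @0x3C[23] → 0x40007  P=1,RW=1,US=1,PS=0
  ✓ 0x40C03  — 3 lookups

TLB: [["0x1E1F", "0x2F"], ["0x2C3A12", "0x33"], ["0x102017", "0x36"], ["0x540817", "0x40"]]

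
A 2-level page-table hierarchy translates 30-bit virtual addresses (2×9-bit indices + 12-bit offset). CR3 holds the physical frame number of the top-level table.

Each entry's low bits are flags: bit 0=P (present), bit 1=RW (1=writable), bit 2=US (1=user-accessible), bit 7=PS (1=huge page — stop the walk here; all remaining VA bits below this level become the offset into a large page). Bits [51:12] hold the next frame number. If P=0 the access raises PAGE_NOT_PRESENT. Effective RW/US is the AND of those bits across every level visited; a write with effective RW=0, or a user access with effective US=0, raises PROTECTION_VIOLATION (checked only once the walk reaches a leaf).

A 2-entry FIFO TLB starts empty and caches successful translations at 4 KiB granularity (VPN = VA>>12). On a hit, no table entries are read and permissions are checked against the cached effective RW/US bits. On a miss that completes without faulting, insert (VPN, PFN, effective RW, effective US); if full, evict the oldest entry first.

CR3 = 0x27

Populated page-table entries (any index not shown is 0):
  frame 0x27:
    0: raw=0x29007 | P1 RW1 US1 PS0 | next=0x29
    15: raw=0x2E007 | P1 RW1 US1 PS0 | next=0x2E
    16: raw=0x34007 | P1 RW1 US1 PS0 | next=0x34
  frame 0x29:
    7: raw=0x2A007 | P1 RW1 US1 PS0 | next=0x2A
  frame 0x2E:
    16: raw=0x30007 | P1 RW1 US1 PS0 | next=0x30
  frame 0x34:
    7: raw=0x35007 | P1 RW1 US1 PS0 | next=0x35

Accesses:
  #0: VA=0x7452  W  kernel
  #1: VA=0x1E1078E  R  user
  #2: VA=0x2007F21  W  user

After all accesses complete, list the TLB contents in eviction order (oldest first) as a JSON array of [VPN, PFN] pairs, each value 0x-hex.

Trace:
#0 VA=0x7452 (w,kernel):
  L0: frame=0x27 idx=0 entry=0x29007 [P=1 RW=1 US=1 PS=0]
  L1: frame=0x29 idx=7 entry=0x2A007 [P=1 RW=1 US=1 PS=0]
  ✓ 0x2A452  — 2 lookups
#1 VA=0x1E1078E (r,user):
  L0: frame=0x27 idx=15 entry=0x2E007 [P=1 RW=1 US=1 PS=0]
  L1: frame=0x2E idx=16 entry=0x30007 [P=1 RW=1 US=1 PS=0]
  ✓ 0x3078E  — 2 lookups
#2 VA=0x2007F21 (w,user):
  L0: frame=0x27 idx=16 entry=0x34007 [P=1 RW=1 US=1 PS=0]
  L1: frame=0x34 idx=7 entry=0x35007 [P=1 RW=1 US=1 PS=0]
  ✓ 0x35F21  — 2 lookups

TLB: [["0x1E10", "0x30"], ["0x2007", "0x35"]]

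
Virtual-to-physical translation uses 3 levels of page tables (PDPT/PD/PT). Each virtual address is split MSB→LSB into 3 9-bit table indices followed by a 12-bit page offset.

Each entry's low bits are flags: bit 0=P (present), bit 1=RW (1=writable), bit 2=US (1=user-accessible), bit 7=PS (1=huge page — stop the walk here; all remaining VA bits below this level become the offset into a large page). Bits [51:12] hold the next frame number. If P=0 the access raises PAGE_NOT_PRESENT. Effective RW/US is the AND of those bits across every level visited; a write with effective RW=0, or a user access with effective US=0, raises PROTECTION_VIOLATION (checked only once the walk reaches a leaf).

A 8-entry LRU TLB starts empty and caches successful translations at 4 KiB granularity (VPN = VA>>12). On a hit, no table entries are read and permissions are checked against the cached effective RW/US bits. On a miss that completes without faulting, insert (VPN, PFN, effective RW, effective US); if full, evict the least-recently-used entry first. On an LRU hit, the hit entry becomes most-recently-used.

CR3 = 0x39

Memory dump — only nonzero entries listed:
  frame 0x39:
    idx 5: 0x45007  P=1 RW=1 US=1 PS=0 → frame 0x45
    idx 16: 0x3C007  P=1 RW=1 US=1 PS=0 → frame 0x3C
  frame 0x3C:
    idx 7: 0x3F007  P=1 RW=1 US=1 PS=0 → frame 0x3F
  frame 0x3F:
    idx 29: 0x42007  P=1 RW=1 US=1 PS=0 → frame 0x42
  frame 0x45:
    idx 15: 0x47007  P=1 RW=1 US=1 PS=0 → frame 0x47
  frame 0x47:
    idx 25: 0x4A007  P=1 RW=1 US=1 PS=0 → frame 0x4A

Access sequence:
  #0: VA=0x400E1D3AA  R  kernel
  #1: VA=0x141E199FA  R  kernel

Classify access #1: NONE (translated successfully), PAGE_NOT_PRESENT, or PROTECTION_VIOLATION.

Walk each access:
#0 VA=0x400E1D3AA (r,kernel):
  L0: frame=0x39 idx=16 entry=0x3C007 [P=1 RW=1 US=1 PS=0]
  L1: frame=0x3C idx=7 entry=0x3F007 [P=1 RW=1 US=1 PS=0]
  L2: frame=0x3F idx=29 entry=0x42007 [P=1 RW=1 US=1 PS=0]
  → PA=0x423AA  (3 entries read)
#1 VA=0x141E199FA (r,kernel):
  L0: frame=0x39 idx=5 entry=0x45007 [P=1 RW=1 US=1 PS=0]
  L1: frame=0x45 idx=15 entry=0x47007 [P=1 RW=1 US=1 PS=0]
  L2: frame=0x47 idx=25 entry=0x4A007 [P=1 RW=1 US=1 PS=0]
  → PA=0x4A9FA  (3 entries read)

Access #1 fault: NONE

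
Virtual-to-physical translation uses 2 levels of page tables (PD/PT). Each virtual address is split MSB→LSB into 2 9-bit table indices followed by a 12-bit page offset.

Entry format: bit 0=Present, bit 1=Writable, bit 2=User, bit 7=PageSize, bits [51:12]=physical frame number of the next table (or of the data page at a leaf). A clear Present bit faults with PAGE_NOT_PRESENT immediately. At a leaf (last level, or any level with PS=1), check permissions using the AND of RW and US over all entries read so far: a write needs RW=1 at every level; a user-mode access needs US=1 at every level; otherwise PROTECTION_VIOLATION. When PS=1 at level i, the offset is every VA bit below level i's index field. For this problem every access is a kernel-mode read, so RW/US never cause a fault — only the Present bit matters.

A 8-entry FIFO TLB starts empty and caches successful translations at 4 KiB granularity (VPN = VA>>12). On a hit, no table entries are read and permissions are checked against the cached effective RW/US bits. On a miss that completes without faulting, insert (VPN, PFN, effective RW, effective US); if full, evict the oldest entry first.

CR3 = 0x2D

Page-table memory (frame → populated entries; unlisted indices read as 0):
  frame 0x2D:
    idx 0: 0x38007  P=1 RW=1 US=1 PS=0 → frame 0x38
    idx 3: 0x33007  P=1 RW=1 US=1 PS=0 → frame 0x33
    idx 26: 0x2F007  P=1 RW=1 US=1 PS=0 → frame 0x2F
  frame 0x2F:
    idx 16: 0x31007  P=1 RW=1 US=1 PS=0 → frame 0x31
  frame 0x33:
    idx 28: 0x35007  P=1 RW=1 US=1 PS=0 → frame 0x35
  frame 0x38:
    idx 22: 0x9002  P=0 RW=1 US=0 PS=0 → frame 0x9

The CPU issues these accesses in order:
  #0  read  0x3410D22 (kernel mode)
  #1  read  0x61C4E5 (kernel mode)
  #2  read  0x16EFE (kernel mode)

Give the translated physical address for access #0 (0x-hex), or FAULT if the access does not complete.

Trace:
#0 VA=0x3410D22 (r,kernel):
  [0] read 0x2D idx=26: raw=0x2F007 flags P=1 W=1 U=1 S=0
  [1] read 0x2F idx=16: raw=0x31007 flags P=1 W=1 U=1 S=0
  → PA=0x31D22  (2 entries read)
#1 VA=0x61C4E5 (r,kernel):
  [0] read 0x2D idx=3: raw=0x33007 flags P=1 W=1 U=1 S=0
  [1] read 0x33 idx=28: raw=0x35007 flags P=1 W=1 U=1 S=0
  → PA=0x354E5  (2 entries read)
#2 VA=0x16EFE (r,kernel):
  [0] read 0x2D idx=0: raw=0x38007 flags P=1 W=1 U=1 S=0
  [1] read 0x38 idx=22: raw=0x9002 flags P=0 W=1 U=0 S=0
  → PAGE_NOT_PRESENT  (2 entries read)

Access #0 PA: 0x31D22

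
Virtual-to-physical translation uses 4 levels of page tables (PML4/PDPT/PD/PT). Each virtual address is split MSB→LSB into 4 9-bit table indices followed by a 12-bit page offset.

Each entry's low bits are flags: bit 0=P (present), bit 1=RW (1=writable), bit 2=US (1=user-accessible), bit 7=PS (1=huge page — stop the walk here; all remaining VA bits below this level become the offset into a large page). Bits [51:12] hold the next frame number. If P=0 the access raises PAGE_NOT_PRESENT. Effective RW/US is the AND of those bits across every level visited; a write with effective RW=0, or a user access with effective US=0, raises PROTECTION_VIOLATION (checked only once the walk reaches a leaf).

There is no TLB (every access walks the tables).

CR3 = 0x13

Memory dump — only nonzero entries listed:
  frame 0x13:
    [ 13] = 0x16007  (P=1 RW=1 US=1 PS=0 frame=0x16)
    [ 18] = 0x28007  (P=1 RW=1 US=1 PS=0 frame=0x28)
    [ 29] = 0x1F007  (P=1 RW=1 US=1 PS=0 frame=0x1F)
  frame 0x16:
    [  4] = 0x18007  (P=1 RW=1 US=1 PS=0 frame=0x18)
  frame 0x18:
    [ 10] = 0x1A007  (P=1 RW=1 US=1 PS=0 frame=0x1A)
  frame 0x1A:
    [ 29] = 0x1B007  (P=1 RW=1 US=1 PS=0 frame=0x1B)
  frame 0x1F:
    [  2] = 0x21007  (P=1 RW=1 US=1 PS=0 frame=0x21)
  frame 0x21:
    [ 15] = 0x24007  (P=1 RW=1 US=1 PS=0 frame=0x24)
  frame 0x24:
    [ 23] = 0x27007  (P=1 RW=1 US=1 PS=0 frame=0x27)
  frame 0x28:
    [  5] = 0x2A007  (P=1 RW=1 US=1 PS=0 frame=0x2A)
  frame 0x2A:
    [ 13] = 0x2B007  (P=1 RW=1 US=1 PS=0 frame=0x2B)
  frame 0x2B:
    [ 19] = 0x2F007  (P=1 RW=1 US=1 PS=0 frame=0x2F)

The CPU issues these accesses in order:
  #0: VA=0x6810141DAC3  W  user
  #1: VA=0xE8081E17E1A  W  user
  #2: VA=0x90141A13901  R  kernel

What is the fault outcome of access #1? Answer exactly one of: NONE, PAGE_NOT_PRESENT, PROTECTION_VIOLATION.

Walk each access:
#0 VA=0x6810141DAC3 (w,user):
  L0: frame=0x13 idx=13 entry=0x16007 [P=1 RW=1 US=1 PS=0]
  L1: frame=0x16 idx=4 entry=0x18007 [P=1 RW=1 US=1 PS=0]
  L2: frame=0x18 idx=10 entry=0x1A007 [P=1 RW=1 US=1 PS=0]
  L3: frame=0x1A idx=29 entry=0x1B007 [P=1 RW=1 US=1 PS=0]
  ⇒ phys 0x1BAC3  [4 reads]
#1 VA=0xE8081E17E1A (w,user):
  L0: frame=0x13 idx=29 entry=0x1F007 [P=1 RW=1 US=1 PS=0]
  L1: frame=0x1F idx=2 entry=0x21007 [P=1 RW=1 US=1 PS=0]
  L2: frame=0x21 idx=15 entry=0x24007 [P=1 RW=1 US=1 PS=0]
  L3: frame=0x24 idx=23 entry=0x27007 [P=1 RW=1 US=1 PS=0]
  ⇒ phys 0x27E1A  [4 reads]
#2 VA=0x90141A13901 (r,kernel):
  L0: frame=0x13 idx=18 entry=0x28007 [P=1 RW=1 US=1 PS=0]
  L1: frame=0x28 idx=5 entry=0x2A007 [P=1 RW=1 US=1 PS=0]
  L2: frame=0x2A idx=13 entry=0x2B007 [P=1 RW=1 US=1 PS=0]
  L3: frame=0x2B idx=19 entry=0x2F007 [P=1 RW=1 US=1 PS=0]
  ⇒ phys 0x2F901  [4 reads]

Access #1 fault: NONE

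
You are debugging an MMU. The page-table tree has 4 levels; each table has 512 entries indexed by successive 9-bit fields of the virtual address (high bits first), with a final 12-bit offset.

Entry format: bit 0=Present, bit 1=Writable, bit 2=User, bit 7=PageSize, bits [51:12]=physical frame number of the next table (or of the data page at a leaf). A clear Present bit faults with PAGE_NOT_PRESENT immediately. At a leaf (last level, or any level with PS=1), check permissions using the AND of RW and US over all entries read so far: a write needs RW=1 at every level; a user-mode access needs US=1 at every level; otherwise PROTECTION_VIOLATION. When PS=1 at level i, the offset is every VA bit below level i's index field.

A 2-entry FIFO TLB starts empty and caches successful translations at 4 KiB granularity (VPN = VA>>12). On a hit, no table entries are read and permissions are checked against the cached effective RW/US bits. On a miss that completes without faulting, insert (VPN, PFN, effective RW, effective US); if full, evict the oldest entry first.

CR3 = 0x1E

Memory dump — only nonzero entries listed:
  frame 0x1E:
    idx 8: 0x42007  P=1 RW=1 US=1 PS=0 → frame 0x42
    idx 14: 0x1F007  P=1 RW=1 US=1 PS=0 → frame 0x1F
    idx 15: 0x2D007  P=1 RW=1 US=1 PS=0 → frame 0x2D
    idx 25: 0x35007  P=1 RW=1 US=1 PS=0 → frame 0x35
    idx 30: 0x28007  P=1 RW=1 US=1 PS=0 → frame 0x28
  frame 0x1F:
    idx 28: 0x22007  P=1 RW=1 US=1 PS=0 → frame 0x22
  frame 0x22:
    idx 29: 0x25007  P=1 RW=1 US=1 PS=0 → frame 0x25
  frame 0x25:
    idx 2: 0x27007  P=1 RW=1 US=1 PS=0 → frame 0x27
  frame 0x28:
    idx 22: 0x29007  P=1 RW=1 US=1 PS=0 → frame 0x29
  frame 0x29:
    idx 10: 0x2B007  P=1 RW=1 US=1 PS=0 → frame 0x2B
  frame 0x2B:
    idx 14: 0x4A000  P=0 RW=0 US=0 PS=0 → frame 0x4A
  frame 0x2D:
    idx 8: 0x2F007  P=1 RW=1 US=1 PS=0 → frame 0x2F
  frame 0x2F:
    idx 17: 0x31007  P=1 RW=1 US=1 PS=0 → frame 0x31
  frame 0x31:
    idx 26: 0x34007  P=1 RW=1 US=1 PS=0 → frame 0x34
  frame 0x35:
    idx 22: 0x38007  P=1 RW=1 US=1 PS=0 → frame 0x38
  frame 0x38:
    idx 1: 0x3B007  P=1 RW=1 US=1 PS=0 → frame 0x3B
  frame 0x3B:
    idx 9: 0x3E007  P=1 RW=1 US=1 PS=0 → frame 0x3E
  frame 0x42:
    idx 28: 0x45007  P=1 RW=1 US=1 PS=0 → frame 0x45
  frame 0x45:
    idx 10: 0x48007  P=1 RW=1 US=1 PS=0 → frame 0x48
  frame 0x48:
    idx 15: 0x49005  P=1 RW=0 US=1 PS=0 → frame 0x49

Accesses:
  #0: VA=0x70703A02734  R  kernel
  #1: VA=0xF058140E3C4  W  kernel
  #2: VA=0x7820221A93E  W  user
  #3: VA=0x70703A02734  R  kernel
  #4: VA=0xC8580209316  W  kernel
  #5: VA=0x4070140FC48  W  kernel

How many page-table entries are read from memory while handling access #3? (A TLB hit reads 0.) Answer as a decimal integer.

Walk each access:
#0 VA=0x70703A02734 (r,kernel):
  lvl0: tbl 0x1E, slot 14 ⇒ 0x1F007 (P1/RW1/US1/PS0)
  lvl1: tbl 0x1F, slot 28 ⇒ 0x22007 (P1/RW1/US1/PS0)
  lvl2: tbl 0x22, slot 29 ⇒ 0x25007 (P1/RW1/US1/PS0)
  lvl3: tbl 0x25, slot 2 ⇒ 0x27007 (P1/RW1/US1/PS0)
  ✓ 0x27734  — 4 lookups
#1 VA=0xF058140E3C4 (w,kernel):
  lvl0: tbl 0x1E, slot 30 ⇒ 0x28007 (P1/RW1/US1/PS0)
  lvl1: tbl 0x28, slot 22 ⇒ 0x29007 (P1/RW1/US1/PS0)
  lvl2: tbl 0x29, slot 10 ⇒ 0x2B007 (P1/RW1/US1/PS0)
  lvl3: tbl 0x2B, slot 14 ⇒ 0x4A000 (P0/RW0/US0/PS0)
  ✗ PAGE_NOT_PRESENT  [4 reads]
#2 VA=0x7820221A93E (w,user):
  lvl0: tbl 0x1E, slot 15 ⇒ 0x2D007 (P1/RW1/US1/PS0)
  lvl1: tbl 0x2D, slot 8 ⇒ 0x2F007 (P1/RW1/US1/PS0)
  lvl2: tbl 0x2F, slot 17 ⇒ 0x31007 (P1/RW1/US1/PS0)
  lvl3: tbl 0x31, slot 26 ⇒ 0x34007 (P1/RW1/US1/PS0)
  ✓ 0x3493E  — 4 lookups
#3 VA=0x70703A02734 (r,kernel):
  TLB hit vpn=0x70703A02 → PA=0x27734
#4 VA=0xC8580209316 (w,kernel):
  lvl0: tbl 0x1E, slot 25 ⇒ 0x35007 (P1/RW1/US1/PS0)
  lvl1: tbl 0x35, slot 22 ⇒ 0x38007 (P1/RW1/US1/PS0)
  lvl2: tbl 0x38, slot 1 ⇒ 0x3B007 (P1/RW1/US1/PS0)
  lvl3: tbl 0x3B, slot 9 ⇒ 0x3E007 (P1/RW1/US1/PS0)
  ✓ 0x3E316  — 4 lookups
#5 VA=0x4070140FC48 (w,kernel):
  lvl0: tbl 0x1E, slot 8 ⇒ 0x42007 (P1/RW1/US1/PS0)
  lvl1: tbl 0x42, slot 28 ⇒ 0x45007 (P1/RW1/US1/PS0)
  lvl2: tbl 0x45, slot 10 ⇒ 0x48007 (P1/RW1/US1/PS0)
  lvl3: tbl 0x48, slot 15 ⇒ 0x49005 (P1/RW0/US1/PS0)
  ✗ PROTECTION_VIOLATION  [4 reads]

Entries read for #3: 0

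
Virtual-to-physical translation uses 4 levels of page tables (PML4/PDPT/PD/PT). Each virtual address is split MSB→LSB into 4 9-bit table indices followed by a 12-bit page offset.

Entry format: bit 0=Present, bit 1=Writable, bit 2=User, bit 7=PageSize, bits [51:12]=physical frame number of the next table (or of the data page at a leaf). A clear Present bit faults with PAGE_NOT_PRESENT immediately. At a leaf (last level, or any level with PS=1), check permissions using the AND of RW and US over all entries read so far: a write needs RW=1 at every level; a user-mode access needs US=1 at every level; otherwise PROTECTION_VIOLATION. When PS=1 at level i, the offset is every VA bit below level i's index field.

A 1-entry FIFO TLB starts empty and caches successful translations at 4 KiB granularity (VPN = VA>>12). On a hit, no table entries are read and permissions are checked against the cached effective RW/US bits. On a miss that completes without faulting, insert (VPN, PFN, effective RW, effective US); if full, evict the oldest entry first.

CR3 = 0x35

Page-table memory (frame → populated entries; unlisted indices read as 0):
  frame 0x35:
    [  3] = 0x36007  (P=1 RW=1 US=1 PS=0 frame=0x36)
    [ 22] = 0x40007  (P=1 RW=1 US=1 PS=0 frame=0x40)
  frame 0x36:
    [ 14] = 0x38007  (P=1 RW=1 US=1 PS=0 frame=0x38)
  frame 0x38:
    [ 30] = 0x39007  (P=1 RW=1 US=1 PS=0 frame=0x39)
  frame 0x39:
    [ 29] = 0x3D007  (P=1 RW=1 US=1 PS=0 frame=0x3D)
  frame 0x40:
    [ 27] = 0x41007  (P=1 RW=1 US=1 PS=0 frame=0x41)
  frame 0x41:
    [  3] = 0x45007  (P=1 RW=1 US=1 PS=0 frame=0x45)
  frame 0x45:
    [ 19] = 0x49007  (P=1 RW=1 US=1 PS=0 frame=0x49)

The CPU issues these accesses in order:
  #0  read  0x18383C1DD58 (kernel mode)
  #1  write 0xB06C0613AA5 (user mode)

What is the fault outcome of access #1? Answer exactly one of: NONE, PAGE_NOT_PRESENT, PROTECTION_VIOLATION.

Per-access translation:
#0 VA=0x18383C1DD58 (r,kernel):
  lvl0: tbl 0x35, slot 3 ⇒ 0x36007 (P1/RW1/US1/PS0)
  lvl1: tbl 0x36, slot 14 ⇒ 0x38007 (P1/RW1/US1/PS0)
  lvl2: tbl 0x38, slot 30 ⇒ 0x39007 (P1/RW1/US1/PS0)
  lvl3: tbl 0x39, slot 29 ⇒ 0x3D007 (P1/RW1/US1/PS0)
  → PA=0x3DD58  (4 entries read)
#1 VA=0xB06C0613AA5 (w,user):
  lvl0: tbl 0x35, slot 22 ⇒ 0x40007 (P1/RW1/US1/PS0)
  lvl1: tbl 0x40, slot 27 ⇒ 0x41007 (P1/RW1/US1/PS0)
  lvl2: tbl 0x41, slot 3 ⇒ 0x45007 (P1/RW1/US1/PS0)
  lvl3: tbl 0x45, slot 19 ⇒ 0x49007 (P1/RW1/US1/PS0)
  → PA=0x49AA5  (4 entries read)

Access #1 fault: NONE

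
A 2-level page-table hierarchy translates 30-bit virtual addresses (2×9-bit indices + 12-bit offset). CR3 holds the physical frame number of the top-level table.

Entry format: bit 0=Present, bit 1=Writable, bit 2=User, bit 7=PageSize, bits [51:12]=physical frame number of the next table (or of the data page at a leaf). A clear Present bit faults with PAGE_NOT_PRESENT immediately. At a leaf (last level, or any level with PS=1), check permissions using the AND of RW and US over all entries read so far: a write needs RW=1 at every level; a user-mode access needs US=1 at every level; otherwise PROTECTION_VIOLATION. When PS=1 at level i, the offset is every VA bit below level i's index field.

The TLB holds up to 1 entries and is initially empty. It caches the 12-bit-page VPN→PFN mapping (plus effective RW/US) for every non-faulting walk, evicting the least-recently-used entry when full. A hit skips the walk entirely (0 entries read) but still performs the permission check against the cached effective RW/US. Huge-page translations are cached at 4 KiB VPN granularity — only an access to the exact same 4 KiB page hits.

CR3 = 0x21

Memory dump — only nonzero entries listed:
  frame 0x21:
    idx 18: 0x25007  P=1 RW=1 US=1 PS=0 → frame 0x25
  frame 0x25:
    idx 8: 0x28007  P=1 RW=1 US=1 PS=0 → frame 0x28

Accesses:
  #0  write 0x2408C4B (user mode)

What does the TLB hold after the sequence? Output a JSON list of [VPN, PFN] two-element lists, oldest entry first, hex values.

Trace:
#0 VA=0x2408C4B (w,user):
  [0] read 0x21 idx=18: raw=0x25007 flags P=1 W=1 U=1 S=0
  [1] read 0x25 idx=8: raw=0x28007 flags P=1 W=1 U=1 S=0
  ✓ 0x28C4B  — 2 lookups

TLB: [["0x2408", "0x28"]]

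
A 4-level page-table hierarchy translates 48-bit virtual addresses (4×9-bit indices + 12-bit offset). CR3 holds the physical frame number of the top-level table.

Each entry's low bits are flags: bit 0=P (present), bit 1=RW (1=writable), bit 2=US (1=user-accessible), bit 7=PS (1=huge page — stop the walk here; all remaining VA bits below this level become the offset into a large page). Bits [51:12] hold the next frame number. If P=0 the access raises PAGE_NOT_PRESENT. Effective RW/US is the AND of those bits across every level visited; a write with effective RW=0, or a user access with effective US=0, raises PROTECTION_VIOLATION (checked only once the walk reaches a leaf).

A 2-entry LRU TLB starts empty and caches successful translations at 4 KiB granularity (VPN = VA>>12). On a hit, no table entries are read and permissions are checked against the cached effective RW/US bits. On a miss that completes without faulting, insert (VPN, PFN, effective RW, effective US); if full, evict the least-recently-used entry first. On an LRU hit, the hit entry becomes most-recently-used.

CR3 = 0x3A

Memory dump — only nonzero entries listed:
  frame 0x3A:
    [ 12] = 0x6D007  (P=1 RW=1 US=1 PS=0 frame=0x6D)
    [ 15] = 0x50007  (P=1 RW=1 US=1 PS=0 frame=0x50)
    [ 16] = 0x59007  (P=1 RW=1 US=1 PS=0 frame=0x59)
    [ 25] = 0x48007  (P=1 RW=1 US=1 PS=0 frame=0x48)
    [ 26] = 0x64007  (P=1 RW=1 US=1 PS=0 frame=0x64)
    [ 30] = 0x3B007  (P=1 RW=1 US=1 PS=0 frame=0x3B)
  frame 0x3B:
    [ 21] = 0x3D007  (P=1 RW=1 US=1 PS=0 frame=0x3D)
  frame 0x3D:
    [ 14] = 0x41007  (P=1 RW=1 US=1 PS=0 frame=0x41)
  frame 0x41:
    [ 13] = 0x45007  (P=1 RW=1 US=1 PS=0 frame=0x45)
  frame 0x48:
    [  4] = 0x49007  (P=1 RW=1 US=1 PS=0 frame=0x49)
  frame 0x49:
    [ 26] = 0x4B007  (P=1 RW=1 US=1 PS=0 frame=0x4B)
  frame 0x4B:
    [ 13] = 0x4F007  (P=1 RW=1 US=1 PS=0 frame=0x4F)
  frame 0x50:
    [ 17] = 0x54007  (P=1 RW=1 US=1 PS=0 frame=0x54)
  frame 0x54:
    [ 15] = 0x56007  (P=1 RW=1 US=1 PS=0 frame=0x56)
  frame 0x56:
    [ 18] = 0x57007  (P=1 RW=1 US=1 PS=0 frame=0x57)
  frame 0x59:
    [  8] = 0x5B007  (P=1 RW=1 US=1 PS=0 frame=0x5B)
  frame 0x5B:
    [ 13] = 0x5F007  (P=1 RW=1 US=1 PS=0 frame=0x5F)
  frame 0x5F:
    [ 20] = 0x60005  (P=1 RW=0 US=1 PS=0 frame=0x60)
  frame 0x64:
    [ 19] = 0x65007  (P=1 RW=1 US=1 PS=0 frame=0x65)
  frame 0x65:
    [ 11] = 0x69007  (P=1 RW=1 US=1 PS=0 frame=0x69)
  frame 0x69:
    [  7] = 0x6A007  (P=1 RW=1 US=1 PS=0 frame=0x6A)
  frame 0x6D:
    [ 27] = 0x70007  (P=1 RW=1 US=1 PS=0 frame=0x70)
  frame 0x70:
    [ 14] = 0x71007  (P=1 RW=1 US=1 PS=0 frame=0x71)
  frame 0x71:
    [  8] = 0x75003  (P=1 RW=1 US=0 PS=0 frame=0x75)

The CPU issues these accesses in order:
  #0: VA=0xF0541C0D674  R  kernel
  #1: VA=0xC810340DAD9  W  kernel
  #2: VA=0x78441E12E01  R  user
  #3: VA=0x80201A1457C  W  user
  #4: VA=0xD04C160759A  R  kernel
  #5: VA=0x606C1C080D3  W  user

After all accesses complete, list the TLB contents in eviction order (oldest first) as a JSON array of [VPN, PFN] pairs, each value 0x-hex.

Trace:
#0 VA=0xF0541C0D674 (r,kernel):
  [0] read 0x3A idx=30: raw=0x3B007 flags P=1 W=1 U=1 S=0
  [1] read 0x3B idx=21: raw=0x3D007 flags P=1 W=1 U=1 S=0
  [2] read 0x3D idx=14: raw=0x41007 flags P=1 W=1 U=1 S=0
  [3] read 0x41 idx=13: raw=0x45007 flags P=1 W=1 U=1 S=0
  ✓ 0x45674  — 4 lookups
#1 VA=0xC810340DAD9 (w,kernel):
  [0] read 0x3A idx=25: raw=0x48007 flags P=1 W=1 U=1 S=0
  [1] read 0x48 idx=4: raw=0x49007 flags P=1 W=1 U=1 S=0
  [2] read 0x49 idx=26: raw=0x4B007 flags P=1 W=1 U=1 S=0
  [3] read 0x4B idx=13: raw=0x4F007 flags P=1 W=1 U=1 S=0
  ✓ 0x4FAD9  — 4 lookups
#2 VA=0x78441E12E01 (r,user):
  [0] read 0x3A idx=15: raw=0x50007 flags P=1 W=1 U=1 S=0
  [1] read 0x50 idx=17: raw=0x54007 flags P=1 W=1 U=1 S=0
  [2] read 0x54 idx=15: raw=0x56007 flags P=1 W=1 U=1 S=0
  [3] read 0x56 idx=18: raw=0x57007 flags P=1 W=1 U=1 S=0
  ✓ 0x57E01  — 4 lookups
#3 VA=0x80201A1457C (w,user):
  [0] read 0x3A idx=16: raw=0x59007 flags P=1 W=1 U=1 S=0
  [1] read 0x59 idx=8: raw=0x5B007 flags P=1 W=1 U=1 S=0
  [2] read 0x5B idx=13: raw=0x5F007 flags P=1 W=1 U=1 S=0
  [3] read 0x5F idx=20: raw=0x60005 flags P=1 W=0 U=1 S=0
  ⇒ fault: PROTECTION_VIOLATION  — 4 lookups
#4 VA=0xD04C160759A (r,kernel):
  [0] read 0x3A idx=26: raw=0x64007 flags P=1 W=1 U=1 S=0
  [1] read 0x64 idx=19: raw=0x65007 flags P=1 W=1 U=1 S=0
  [2] read 0x65 idx=11: raw=0x69007 flags P=1 W=1 U=1 S=0
  [3] read 0x69 idx=7: raw=0x6A007 flags P=1 W=1 U=1 S=0
  ✓ 0x6A59A  — 4 lookups
#5 VA=0x606C1C080D3 (w,user):
  [0] read 0x3A idx=12: raw=0x6D007 flags P=1 W=1 U=1 S=0
  [1] read 0x6D idx=27: raw=0x70007 flags P=1 W=1 U=1 S=0
  [2] read 0x70 idx=14: raw=0x71007 flags P=1 W=1 U=1 S=0
  [3] read 0x71 idx=8: raw=0x75003 flags P=1 W=1 U=0 S=0
  ⇒ fault: PROTECTION_VIOLATION  — 4 lookups

TLB: [["0x78441E12", "0x57"], ["0xD04C1607", "0x6A"]]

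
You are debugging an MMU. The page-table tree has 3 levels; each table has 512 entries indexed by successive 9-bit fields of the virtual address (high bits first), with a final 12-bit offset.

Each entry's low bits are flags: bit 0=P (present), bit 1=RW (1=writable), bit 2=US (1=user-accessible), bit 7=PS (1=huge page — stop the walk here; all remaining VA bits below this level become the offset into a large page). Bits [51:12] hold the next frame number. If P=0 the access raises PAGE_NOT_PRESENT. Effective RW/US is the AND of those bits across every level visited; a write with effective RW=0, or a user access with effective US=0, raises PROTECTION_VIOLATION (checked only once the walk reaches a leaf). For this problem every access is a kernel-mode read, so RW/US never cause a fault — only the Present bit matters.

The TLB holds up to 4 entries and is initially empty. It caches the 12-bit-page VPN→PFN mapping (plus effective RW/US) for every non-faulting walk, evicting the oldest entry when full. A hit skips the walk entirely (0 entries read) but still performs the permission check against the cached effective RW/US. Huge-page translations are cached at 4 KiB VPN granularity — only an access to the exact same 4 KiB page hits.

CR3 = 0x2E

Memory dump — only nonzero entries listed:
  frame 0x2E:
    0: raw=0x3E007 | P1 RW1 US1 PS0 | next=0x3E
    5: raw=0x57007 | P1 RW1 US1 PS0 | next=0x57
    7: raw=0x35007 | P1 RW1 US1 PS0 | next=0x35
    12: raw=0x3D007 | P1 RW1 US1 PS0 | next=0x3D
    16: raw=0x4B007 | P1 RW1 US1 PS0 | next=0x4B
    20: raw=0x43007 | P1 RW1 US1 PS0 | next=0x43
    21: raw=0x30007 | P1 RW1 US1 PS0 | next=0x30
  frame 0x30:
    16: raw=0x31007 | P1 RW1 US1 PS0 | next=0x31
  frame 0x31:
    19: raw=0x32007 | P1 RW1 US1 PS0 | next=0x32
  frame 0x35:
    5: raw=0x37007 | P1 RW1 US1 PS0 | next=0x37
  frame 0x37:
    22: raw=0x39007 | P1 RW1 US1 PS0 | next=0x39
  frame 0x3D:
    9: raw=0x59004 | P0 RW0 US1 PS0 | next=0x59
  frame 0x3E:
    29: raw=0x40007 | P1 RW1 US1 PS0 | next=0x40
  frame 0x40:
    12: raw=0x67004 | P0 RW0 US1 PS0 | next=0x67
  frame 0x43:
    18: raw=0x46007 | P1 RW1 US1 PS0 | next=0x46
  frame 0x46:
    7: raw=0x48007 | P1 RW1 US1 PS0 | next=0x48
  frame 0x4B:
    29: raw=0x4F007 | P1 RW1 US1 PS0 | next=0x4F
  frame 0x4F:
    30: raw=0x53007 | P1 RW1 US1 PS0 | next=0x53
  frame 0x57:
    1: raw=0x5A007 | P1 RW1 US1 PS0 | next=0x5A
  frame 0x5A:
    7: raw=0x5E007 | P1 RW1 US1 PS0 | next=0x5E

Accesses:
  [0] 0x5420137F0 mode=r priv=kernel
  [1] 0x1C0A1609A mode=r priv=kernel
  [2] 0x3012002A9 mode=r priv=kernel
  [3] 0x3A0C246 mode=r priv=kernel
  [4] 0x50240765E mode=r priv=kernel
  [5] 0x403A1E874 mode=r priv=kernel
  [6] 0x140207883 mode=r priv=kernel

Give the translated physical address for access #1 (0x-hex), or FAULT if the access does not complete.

Per-access translation:
#0 VA=0x5420137F0 (r,kernel):
  [0] read 0x2E idx=21: raw=0x30007 flags P=1 W=1 U=1 S=0
  [1] read 0x30 idx=16: raw=0x31007 flags P=1 W=1 U=1 S=0
  [2] read 0x31 idx=19: raw=0x32007 flags P=1 W=1 U=1 S=0
  ⇒ phys 0x327F0  [3 reads]
#1 VA=0x1C0A1609A (r,kernel):
  [0] read 0x2E idx=7: raw=0x35007 flags P=1 W=1 U=1 S=0
  [1] read 0x35 idx=5: raw=0x37007 flags P=1 W=1 U=1 S=0
  [2] read 0x37 idx=22: raw=0x39007 flags P=1 W=1 U=1 S=0
  ⇒ phys 0x3909A  [3 reads]
#2 VA=0x3012002A9 (r,kernel):
  [0] read 0x2E idx=12: raw=0x3D007 flags P=1 W=1 U=1 S=0
  [1] read 0x3D idx=9: raw=0x59004 flags P=0 W=0 U=1 S=0
  ✗ PAGE_NOT_PRESENT  [2 reads]
#3 VA=0x3A0C246 (r,kernel):
  [0] read 0x2E idx=0: raw=0x3E007 flags P=1 W=1 U=1 S=0
  [1] read 0x3E idx=29: raw=0x40007 flags P=1 W=1 U=1 S=0
  [2] read 0x40 idx=12: raw=0x67004 flags P=0 W=0 U=1 S=0
  ✗ PAGE_NOT_PRESENT  [3 reads]
#4 VA=0x50240765E (r,kernel):
  [0] read 0x2E idx=20: raw=0x43007 flags P=1 W=1 U=1 S=0
  [1] read 0x43 idx=18: raw=0x46007 flags P=1 W=1 U=1 S=0
  [2] read 0x46 idx=7: raw=0x48007 flags P=1 W=1 U=1 S=0
  ⇒ phys 0x4865E  [3 reads]
#5 VA=0x403A1E874 (r,kernel):
  [0] read 0x2E idx=16: raw=0x4B007 flags P=1 W=1 U=1 S=0
  [1] read 0x4B idx=29: raw=0x4F007 flags P=1 W=1 U=1 S=0
  [2] read 0x4F idx=30: raw=0x53007 flags P=1 W=1 U=1 S=0
  ⇒ phys 0x53874  [3 reads]
#6 VA=0x140207883 (r,kernel):
  [0] read 0x2E idx=5: raw=0x57007 flags P=1 W=1 U=1 S=0
  [1] read 0x57 idx=1: raw=0x5A007 flags P=1 W=1 U=1 S=0
  [2] read 0x5A idx=7: raw=0x5E007 flags P=1 W=1 U=1 S=0
  ⇒ phys 0x5E883  [3 reads]

Access #1 PA: 0x3909A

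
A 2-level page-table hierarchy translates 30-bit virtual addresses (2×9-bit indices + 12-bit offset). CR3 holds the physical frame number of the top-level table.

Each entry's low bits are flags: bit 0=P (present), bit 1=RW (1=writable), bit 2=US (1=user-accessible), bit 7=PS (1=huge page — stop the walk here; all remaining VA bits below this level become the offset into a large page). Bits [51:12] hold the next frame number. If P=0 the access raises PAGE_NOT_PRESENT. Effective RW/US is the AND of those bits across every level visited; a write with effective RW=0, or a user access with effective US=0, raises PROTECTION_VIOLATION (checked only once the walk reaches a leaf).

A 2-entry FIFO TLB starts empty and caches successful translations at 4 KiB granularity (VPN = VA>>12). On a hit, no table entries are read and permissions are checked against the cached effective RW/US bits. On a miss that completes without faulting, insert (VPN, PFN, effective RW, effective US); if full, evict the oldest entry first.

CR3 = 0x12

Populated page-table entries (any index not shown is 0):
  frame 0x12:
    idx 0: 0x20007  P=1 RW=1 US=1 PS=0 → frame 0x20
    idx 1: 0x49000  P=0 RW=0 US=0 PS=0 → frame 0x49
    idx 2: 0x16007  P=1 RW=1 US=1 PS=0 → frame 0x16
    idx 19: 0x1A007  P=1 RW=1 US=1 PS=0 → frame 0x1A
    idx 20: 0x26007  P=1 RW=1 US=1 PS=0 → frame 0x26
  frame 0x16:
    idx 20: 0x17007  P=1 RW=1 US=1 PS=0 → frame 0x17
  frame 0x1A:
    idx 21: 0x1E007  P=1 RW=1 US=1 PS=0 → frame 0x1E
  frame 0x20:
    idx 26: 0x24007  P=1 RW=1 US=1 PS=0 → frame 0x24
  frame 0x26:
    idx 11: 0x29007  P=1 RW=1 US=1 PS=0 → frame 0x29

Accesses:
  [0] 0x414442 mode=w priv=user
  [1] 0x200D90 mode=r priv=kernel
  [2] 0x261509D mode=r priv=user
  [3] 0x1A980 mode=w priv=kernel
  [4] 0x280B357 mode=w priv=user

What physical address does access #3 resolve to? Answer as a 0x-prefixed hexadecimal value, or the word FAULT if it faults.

Trace:
#0 VA=0x414442 (w,user):
  L0: frame=0x12 idx=2 entry=0x16007 [P=1 RW=1 US=1 PS=0]
  L1: frame=0x16 idx=20 entry=0x17007 [P=1 RW=1 US=1 PS=0]
  → PA=0x17442  (2 entries read)
#1 VA=0x200D90 (r,kernel):
  L0: frame=0x12 idx=1 entry=0x49000 [P=0 RW=0 US=0 PS=0]
  ✗ PAGE_NOT_PRESENT  [1 reads]
#2 VA=0x261509D (r,user):
  L0: frame=0x12 idx=19 entry=0x1A007 [P=1 RW=1 US=1 PS=0]
  L1: frame=0x1A idx=21 entry=0x1E007 [P=1 RW=1 US=1 PS=0]
  → PA=0x1E09D  (2 entries read)
#3 VA=0x1A980 (w,kernel):
  L0: frame=0x12 idx=0 entry=0x20007 [P=1 RW=1 US=1 PS=0]
  L1: frame=0x20 idx=26 entry=0x24007 [P=1 RW=1 US=1 PS=0]
  → PA=0x24980  (2 entries read)
#4 VA=0x280B357 (w,user):
  L0: frame=0x12 idx=20 entry=0x26007 [P=1 RW=1 US=1 PS=0]
  L1: frame=0x26 idx=11 entry=0x29007 [P=1 RW=1 US=1 PS=0]
  → PA=0x29357  (2 entries read)

Access #3 PA: 0x24980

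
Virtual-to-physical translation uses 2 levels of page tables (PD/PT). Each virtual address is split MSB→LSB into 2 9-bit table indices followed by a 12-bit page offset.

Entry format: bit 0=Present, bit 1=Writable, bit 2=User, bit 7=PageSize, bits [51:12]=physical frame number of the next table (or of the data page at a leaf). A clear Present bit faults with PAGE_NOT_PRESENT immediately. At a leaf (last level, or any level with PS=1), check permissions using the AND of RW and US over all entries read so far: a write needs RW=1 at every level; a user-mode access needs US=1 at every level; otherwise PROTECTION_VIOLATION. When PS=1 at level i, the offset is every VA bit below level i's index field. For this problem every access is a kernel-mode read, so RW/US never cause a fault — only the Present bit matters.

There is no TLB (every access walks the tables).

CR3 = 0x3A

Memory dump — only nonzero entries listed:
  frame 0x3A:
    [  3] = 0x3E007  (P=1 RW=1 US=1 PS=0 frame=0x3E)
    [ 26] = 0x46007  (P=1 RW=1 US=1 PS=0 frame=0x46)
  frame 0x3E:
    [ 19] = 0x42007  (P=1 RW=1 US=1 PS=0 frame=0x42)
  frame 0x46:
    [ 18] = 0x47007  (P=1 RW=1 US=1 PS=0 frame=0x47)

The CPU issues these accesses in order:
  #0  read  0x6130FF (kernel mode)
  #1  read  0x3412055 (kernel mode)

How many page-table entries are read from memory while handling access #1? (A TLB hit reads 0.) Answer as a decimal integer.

Trace:
#0 VA=0x6130FF (r,kernel):
  lvl0: tbl 0x3A, slot 3 ⇒ 0x3E007 (P1/RW1/US1/PS0)
  lvl1: tbl 0x3E, slot 19 ⇒ 0x42007 (P1/RW1/US1/PS0)
  → PA=0x420FF  (2 entries read)
#1 VA=0x3412055 (r,kernel):
  lvl0: tbl 0x3A, slot 26 ⇒ 0x46007 (P1/RW1/US1/PS0)
  lvl1: tbl 0x46, slot 18 ⇒ 0x47007 (P1/RW1/US1/PS0)
  → PA=0x47055  (2 entries read)

Entries read for #1: 2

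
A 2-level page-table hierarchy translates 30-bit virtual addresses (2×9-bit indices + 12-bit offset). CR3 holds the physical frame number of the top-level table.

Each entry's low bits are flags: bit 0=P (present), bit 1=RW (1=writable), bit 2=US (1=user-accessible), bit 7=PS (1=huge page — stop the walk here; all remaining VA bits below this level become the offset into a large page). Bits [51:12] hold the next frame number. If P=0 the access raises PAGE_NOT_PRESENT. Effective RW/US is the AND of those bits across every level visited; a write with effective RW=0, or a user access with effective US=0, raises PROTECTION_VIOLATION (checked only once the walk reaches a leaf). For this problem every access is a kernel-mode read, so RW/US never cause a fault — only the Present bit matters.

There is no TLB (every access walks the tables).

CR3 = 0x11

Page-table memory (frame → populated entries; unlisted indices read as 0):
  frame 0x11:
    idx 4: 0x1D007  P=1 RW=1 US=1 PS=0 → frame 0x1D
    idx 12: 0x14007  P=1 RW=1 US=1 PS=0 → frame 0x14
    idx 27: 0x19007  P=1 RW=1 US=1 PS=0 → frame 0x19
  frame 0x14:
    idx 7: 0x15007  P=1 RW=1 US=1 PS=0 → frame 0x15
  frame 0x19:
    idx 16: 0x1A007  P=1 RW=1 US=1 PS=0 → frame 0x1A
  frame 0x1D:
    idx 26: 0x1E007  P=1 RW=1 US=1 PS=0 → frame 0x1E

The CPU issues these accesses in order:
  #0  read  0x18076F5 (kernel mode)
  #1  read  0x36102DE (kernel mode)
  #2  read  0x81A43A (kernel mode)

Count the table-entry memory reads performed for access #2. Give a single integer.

Walk each access:
#0 VA=0x18076F5 (r,kernel):
  L0: frame=0x11 idx=12 entry=0x14007 [P=1 RW=1 US=1 PS=0]
  L1: frame=0x14 idx=7 entry=0x15007 [P=1 RW=1 US=1 PS=0]
  ✓ 0x156F5  — 2 lookups
#1 VA=0x36102DE (r,kernel):
  L0: frame=0x11 idx=27 entry=0x19007 [P=1 RW=1 US=1 PS=0]
  L1: frame=0x19 idx=16 entry=0x1A007 [P=1 RW=1 US=1 PS=0]
  ✓ 0x1A2DE  — 2 lookups
#2 VA=0x81A43A (r,kernel):
  L0: frame=0x11 idx=4 entry=0x1D007 [P=1 RW=1 US=1 PS=0]
  L1: frame=0x1D idx=26 entry=0x1E007 [P=1 RW=1 US=1 PS=0]
  ✓ 0x1E43A  — 2 lookups

Entries read for #2: 2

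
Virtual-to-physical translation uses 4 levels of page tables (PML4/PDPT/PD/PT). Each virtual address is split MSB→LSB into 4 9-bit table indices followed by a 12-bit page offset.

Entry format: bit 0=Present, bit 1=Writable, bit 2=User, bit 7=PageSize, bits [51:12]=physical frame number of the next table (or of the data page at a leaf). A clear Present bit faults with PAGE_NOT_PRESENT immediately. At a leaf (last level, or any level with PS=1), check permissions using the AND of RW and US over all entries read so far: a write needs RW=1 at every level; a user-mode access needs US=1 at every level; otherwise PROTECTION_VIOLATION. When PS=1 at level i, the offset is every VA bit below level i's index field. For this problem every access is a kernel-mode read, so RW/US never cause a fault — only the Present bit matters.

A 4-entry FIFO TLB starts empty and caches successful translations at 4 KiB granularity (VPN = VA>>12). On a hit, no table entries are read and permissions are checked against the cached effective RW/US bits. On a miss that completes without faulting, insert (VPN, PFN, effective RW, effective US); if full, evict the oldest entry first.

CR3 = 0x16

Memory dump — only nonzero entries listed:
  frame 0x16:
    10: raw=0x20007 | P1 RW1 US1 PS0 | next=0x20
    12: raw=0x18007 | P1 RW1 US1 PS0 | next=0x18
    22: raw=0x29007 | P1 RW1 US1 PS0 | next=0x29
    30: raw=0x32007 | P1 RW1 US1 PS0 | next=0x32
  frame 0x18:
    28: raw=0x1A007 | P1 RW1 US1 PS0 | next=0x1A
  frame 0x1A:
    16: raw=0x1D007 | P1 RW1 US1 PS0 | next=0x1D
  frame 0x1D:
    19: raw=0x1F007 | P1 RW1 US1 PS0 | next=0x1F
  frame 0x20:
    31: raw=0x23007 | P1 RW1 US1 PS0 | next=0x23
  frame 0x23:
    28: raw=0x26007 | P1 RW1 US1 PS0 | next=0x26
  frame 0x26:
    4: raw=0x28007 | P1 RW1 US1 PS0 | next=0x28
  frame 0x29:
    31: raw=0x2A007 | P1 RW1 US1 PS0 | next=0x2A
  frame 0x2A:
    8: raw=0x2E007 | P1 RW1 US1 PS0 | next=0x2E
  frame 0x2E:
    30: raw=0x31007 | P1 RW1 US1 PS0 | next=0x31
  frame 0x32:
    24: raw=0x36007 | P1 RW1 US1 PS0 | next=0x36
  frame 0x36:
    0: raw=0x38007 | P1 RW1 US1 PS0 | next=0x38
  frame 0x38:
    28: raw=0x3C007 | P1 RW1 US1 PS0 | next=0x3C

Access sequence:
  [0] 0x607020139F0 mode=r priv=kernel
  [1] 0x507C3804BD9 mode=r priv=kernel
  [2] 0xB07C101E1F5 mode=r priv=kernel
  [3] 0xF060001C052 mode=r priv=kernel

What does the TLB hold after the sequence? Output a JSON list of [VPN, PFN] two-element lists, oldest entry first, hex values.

Per-access translation:
#0 VA=0x607020139F0 (r,kernel):
  lvl0: tbl 0x16, slot 12 ⇒ 0x18007 (P1/RW1/US1/PS0)
  lvl1: tbl 0x18, slot 28 ⇒ 0x1A007 (P1/RW1/US1/PS0)
  lvl2: tbl 0x1A, slot 16 ⇒ 0x1D007 (P1/RW1/US1/PS0)
  lvl3: tbl 0x1D, slot 19 ⇒ 0x1F007 (P1/RW1/US1/PS0)
  → PA=0x1F9F0  (4 entries read)
#1 VA=0x507C3804BD9 (r,kernel):
  lvl0: tbl 0x16, slot 10 ⇒ 0x20007 (P1/RW1/US1/PS0)
  lvl1: tbl 0x20, slot 31 ⇒ 0x23007 (P1/RW1/US1/PS0)
  lvl2: tbl 0x23, slot 28 ⇒ 0x26007 (P1/RW1/US1/PS0)
  lvl3: tbl 0x26, slot 4 ⇒ 0x28007 (P1/RW1/US1/PS0)
  → PA=0x28BD9  (4 entries read)
#2 VA=0xB07C101E1F5 (r,kernel):
  lvl0: tbl 0x16, slot 22 ⇒ 0x29007 (P1/RW1/US1/PS0)
  lvl1: tbl 0x29, slot 31 ⇒ 0x2A007 (P1/RW1/US1/PS0)
  lvl2: tbl 0x2A, slot 8 ⇒ 0x2E007 (P1/RW1/US1/PS0)
  lvl3: tbl 0x2E, slot 30 ⇒ 0x31007 (P1/RW1/US1/PS0)
  → PA=0x311F5  (4 entries read)
#3 VA=0xF060001C052 (r,kernel):
  lvl0: tbl 0x16, slot 30 ⇒ 0x32007 (P1/RW1/US1/PS0)
  lvl1: tbl 0x32, slot 24 ⇒ 0x36007 (P1/RW1/US1/PS0)
  lvl2: tbl 0x36, slot 0 ⇒ 0x38007 (P1/RW1/US1/PS0)
  lvl3: tbl 0x38, slot 28 ⇒ 0x3C007 (P1/RW1/US1/PS0)
  → PA=0x3C052  (4 entries read)

TLB: [["0x60702013", "0x1F"], ["0x507C3804", "0x28"], ["0xB07C101E", "0x31"], ["0xF060001C", "0x3C"]]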